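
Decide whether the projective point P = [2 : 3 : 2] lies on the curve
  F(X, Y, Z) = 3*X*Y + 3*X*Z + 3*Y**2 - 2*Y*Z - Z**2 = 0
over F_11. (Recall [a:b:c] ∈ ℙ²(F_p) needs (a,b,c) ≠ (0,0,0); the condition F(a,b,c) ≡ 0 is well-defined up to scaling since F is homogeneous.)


F(2,3,2) ≡ 8 (mod 11); P is NOT on the curve.

Evaluate F(2, 3, 2) term-by-term (mod 11).
  3*X*Y ↦ 3·2·3·1 = 18
  3*X*Z ↦ 3·2·1·2 = 12
  3*Y**2 ↦ 3·1·9·1 = 27
  -2*Y*Z ↦ -2·1·3·2 = -12
  -Z**2 ↦ -1·1·1·4 = -4
Sum: F(2, 3, 2) = (18) + (12) + (27) + (-12) + (-4) = 41.
Reducing mod 11: 41 ≡ 8 (mod 11).
Since F(a, b, c) ≡ 8 ≠ 0 (mod 11), P does NOT lie on the curve.


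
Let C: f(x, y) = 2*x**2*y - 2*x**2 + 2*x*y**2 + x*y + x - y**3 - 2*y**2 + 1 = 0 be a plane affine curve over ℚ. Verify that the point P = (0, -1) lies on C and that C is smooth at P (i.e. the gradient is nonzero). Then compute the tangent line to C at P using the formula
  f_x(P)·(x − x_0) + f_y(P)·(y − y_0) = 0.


Tangent line at P: 2*x + y + 1 = 0.

Step 1: f(0, -1) = 0, so P lies on C.
Step 2: partial derivatives
  f_x(x, y) = 4*x*y - 4*x + 2*y**2 + y + 1, f_y(x, y) = 2*x**2 + 4*x*y + x - 3*y**2 - 4*y.
  f_x(P) = 2, f_y(P) = 1 (gradient nonzero, so P is smooth).
Step 3: tangent line at P: 2·(x − 0) + 1·(y − -1) = 0.
Expanding: 2*x + y + 1 = 0.


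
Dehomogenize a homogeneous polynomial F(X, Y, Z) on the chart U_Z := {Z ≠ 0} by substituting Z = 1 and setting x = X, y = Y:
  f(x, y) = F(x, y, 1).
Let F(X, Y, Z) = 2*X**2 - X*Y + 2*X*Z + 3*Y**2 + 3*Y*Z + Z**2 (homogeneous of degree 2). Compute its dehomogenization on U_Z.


f(x, y) = 2*x**2 - x*y + 2*x + 3*y**2 + 3*y + 1

On U_Z we set Z = 1. Each monomial c·X^i·Y^j·Z^k in F becomes c·x^i·y^j·1^k = c·x^i·y^j.
Substituting Z = 1: F(X, Y, 1) = 2*x**2 - x*y + 2*x + 3*y**2 + 3*y + 1.
Note: deg(f) ≤ deg(F) = 2; strict inequality happens when F is divisible by Z (lost terms).


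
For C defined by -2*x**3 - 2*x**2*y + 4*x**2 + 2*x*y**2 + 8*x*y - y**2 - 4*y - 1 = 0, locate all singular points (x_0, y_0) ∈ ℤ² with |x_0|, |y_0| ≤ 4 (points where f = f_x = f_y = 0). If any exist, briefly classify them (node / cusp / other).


Singular points: {(1, -1)}; classification: cusp.

Compute partial derivatives:
  f_x = -6*x**2 - 4*x*y + 8*x + 2*y**2 + 8*y.
  f_y = -2*x**2 + 4*x*y + 8*x - 2*y - 4.
Scan x_0 ∈ {−4, ..., 4}. For each x_0, f_y(x_0, y) is a polynomial in y; find its integer roots y ∈ {−4, ..., 4}, then test f_x and f at those candidates.
  x = -4: f_y(-4, y) = -18*y - 68; no integer root y with |y| ≤ 4.
  x = -3: f_y(-3, y) = -14*y - 46; no integer root y with |y| ≤ 4.
  x = -2: f_y(-2, y) = -10*y - 28; no integer root y with |y| ≤ 4.
  x = -1: f_y(-1, y) = -6*y - 14; no integer root y with |y| ≤ 4.
  x = 0: f_y(0, y) = -2*y - 4; vanishes at y ∈ {-2}. (0, -2): f_x = -8 ≠ 0.
  x = 1: f_y(1, y) = 2*y + 2; vanishes at y ∈ {-1}. (1, -1): f_x = 0, f = 0 — SINGULAR.
  x = 2: f_y(2, y) = 6*y + 4; no integer root y with |y| ≤ 4.
  x = 3: f_y(3, y) = 10*y + 2; no integer root y with |y| ≤ 4.
  x = 4: f_y(4, y) = 14*y - 4; no integer root y with |y| ≤ 4.
Only singular point on the grid: (1, -1).
Classify: substitute x = 1 + u, y = -1 + v and expand: f = -2*u**3 - 2*u**2*v + 2*u*v**2 + v**2.
No constant or linear terms (consistent with a singular point). Quadratic part: v**2. Cubic part: -2*u**3 - 2*u**2*v + 2*u*v**2.
The quadratic part v**2 is a perfect square, so there is a single (double) tangent line v = 0, i.e. y = -1. Restricting the cubic part to that line (v = 0) leaves -2*u**3 ≠ 0, so f is not divisible by v and the branch is v² ≈ 2*u**3 to lowest order — this is a cusp.
Classification: cusp.


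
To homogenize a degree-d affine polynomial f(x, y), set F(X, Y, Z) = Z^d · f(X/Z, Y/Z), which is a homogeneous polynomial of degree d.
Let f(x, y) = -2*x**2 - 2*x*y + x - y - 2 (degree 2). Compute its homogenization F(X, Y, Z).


F(X, Y, Z) = -2*X**2 - 2*X*Y + X*Z - Y*Z - 2*Z**2

deg(f) = 2.
Substitute x = X/Z, y = Y/Z into f, then multiply by Z^2.
  monomial -2·x^2·y^0 ↦ -2·X^2·Y^0·Z^0.
  monomial -2·x^1·y^1 ↦ -2·X^1·Y^1·Z^0.
  monomial 1·x^1·y^0 ↦ 1·X^1·Y^0·Z^1.
  monomial -1·x^0·y^1 ↦ -1·X^0·Y^1·Z^1.
  monomial -2·x^0·y^0 ↦ -2·X^0·Y^0·Z^2.
Collecting: F(X, Y, Z) = -2*X**2 - 2*X*Y + X*Z - Y*Z - 2*Z**2.


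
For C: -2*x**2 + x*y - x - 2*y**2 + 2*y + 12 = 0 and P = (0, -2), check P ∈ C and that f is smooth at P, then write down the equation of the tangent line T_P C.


Tangent line at P: -3*x + 10*y + 20 = 0.

Step 1: f(0, -2) = 0, so P lies on C.
Step 2: partial derivatives
  f_x(x, y) = -4*x + y - 1, f_y(x, y) = x - 4*y + 2.
  f_x(P) = -3, f_y(P) = 10 (gradient nonzero, so P is smooth).
Step 3: tangent line at P: -3·(x − 0) + 10·(y − -2) = 0.
Expanding: -3*x + 10*y + 20 = 0.


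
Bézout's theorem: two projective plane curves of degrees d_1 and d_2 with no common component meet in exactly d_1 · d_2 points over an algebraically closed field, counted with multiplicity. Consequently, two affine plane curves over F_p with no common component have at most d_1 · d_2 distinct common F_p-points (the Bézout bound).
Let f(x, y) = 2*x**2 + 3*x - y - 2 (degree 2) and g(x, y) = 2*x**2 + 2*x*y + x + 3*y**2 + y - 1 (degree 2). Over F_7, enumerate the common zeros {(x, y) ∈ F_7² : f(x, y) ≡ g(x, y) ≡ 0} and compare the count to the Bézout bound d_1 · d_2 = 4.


Common zeros: {(4, 0)}; count = 1; Bézout bound = 4.

deg(f) = 2, deg(g) = 2, so Bézout bound = 4.
Scan x ∈ F_7. For each x, list the y ∈ F_7 with f(x, y) ≡ 0 and those with g(x, y) ≡ 0 (mod 7); the common zeros in that column are the intersection.
  x = 0: f ≡ 0 at y ∈ {5}; g ≡ 0 at y ∈ ∅; common: ∅.
  x = 1: f ≡ 0 at y ∈ {3}; g ≡ 0 at y ∈ ∅; common: ∅.
  x = 2: f ≡ 0 at y ∈ {5}; g ≡ 0 at y ∈ {4, 6}; common: ∅.
  x = 3: f ≡ 0 at y ∈ {4}; g ≡ 0 at y ∈ ∅; common: ∅.
  x = 4: f ≡ 0 at y ∈ {0}; g ≡ 0 at y ∈ {0, 4}; common: {0}.
  x = 5: f ≡ 0 at y ∈ {0}; g ≡ 0 at y ∈ ∅; common: ∅.
  x = 6: f ≡ 0 at y ∈ {4}; g ≡ 0 at y ∈ {0, 5}; common: ∅.
Collecting: common zeros = {(4, 0)}, so the count is 1.
Comparison with the Bézout bound: 1 ≤ 4 = deg(f)·deg(g), as expected for curves with no common component (the affine F_7-count falls short of the bound because intersections may lie at infinity, over extension fields, or carry multiplicity).


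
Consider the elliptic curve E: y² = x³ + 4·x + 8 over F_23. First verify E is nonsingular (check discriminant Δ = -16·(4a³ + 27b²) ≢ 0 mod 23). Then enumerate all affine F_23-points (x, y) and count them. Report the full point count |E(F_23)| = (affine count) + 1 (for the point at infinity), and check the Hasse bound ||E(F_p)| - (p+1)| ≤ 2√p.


Affine points = {(0, 10), (0, 13), (1, 6), (1, 17), (2, 1), (2, 22), (3, 1), (3, 22), (6, 8), (6, 15), (8, 0), (10, 6), (10, 17), (11, 7), (11, 16), (12, 6), (12, 17), (13, 7), (13, 16), (14, 5), (14, 18), (15, 4), (15, 19), (18, 1), (18, 22), (22, 7), (22, 16)}; affine count = 27; |E(F_23)| = 28.

Discriminant check: Δ ∝ 4a³ + 27b² = 4·4³ + 27·8² = 4·64 + 27·64 ≡ 6 (mod 23). Nonzero ⇒ E is nonsingular.
For each x ∈ F_23, compute rhs = x³ + 4·x + 8 mod 23, then count y ∈ F_23 with y² ≡ rhs.
  x = 0: rhs = 8, matching y values: 10, 13 (2 points).
  x = 1: rhs = 13, matching y values: 6, 17 (2 points).
  x = 2: rhs = 1, matching y values: 1, 22 (2 points).
  x = 3: rhs = 1, matching y values: 1, 22 (2 points).
  x = 4: rhs = 19, matching y values: none (0 points).
  x = 5: rhs = 15, matching y values: none (0 points).
  x = 6: rhs = 18, matching y values: 8, 15 (2 points).
  x = 7: rhs = 11, matching y values: none (0 points).
  x = 8: rhs = 0, matching y values: 0 (1 points).
  x = 9: rhs = 14, matching y values: none (0 points).
  x = 10: rhs = 13, matching y values: 6, 17 (2 points).
  x = 11: rhs = 3, matching y values: 7, 16 (2 points).
  x = 12: rhs = 13, matching y values: 6, 17 (2 points).
  x = 13: rhs = 3, matching y values: 7, 16 (2 points).
  x = 14: rhs = 2, matching y values: 5, 18 (2 points).
  x = 15: rhs = 16, matching y values: 4, 19 (2 points).
  x = 16: rhs = 5, matching y values: none (0 points).
  x = 17: rhs = 21, matching y values: none (0 points).
  x = 18: rhs = 1, matching y values: 1, 22 (2 points).
  x = 19: rhs = 20, matching y values: none (0 points).
  x = 20: rhs = 15, matching y values: none (0 points).
  x = 21: rhs = 15, matching y values: none (0 points).
  x = 22: rhs = 3, matching y values: 7, 16 (2 points).
Total affine count: 27.
Full point count |E(F_23)| = 27 + 1 = 28.
Hasse bound: |28 − (23+1)| = |4| = 4 ≤ 2√23 ≈ 9.5917 ✓.


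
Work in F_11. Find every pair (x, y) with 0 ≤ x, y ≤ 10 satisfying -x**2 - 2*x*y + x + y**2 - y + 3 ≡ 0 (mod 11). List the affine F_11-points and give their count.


Affine F_11-points: {(0, 6)}; count = 1.

For each of the 121 pairs (x, y) ∈ F_11², evaluate f(x, y) mod 11. Record the zeros.
  x = 0: [0↦3, 1↦3, 2↦5, 3↦9, 4↦4, 5↦1, 6↦0, 7↦1, 8↦4, 9↦9, 10↦5]  zeros at y ∈ {6}
  x = 1: [0↦3, 1↦1, 2↦1, 3↦3, 4↦7, 5↦2, 6↦10, 7↦9, 8↦10, 9↦2, 10↦7]  zeros at y ∈ ∅
  x = 2: [0↦1, 1↦8, 2↦6, 3↦6, 4↦8, 5↦1, 6↦7, 7↦4, 8↦3, 9↦4, 10↦7]  zeros at y ∈ ∅
  x = 3: [0↦8, 1↦2, 2↦9, 3↦7, 4↦7, 5↦9, 6↦2, 7↦8, 8↦5, 9↦4, 10↦5]  zeros at y ∈ ∅
  x = 4: [0↦2, 1↦5, 2↦10, 3↦6, 4↦4, 5↦4, 6↦6, 7↦10, 8↦5, 9↦2, 10↦1]  zeros at y ∈ ∅
  x = 5: [0↦5, 1↦6, 2↦9, 3↦3, 4↦10, 5↦8, 6↦8, 7↦10, 8↦3, 9↦9, 10↦6]  zeros at y ∈ ∅
  x = 6: [0↦6, 1↦5, 2↦6, 3↦9, 4↦3, 5↦10, 6↦8, 7↦8, 8↦10, 9↦3, 10↦9]  zeros at y ∈ ∅
  x = 7: [0↦5, 1↦2, 2↦1, 3↦2, 4↦5, 5↦10, 6↦6, 7↦4, 8↦4, 9↦6, 10↦10]  zeros at y ∈ ∅
  x = 8: [0↦2, 1↦8, 2↦5, 3↦4, 4↦5, 5↦8, 6↦2, 7↦9, 8↦7, 9↦7, 10↦9]  zeros at y ∈ ∅
  x = 9: [0↦8, 1↦1, 2↦7, 3↦4, 4↦3, 5↦4, 6↦7, 7↦1, 8↦8, 9↦6, 10↦6]  zeros at y ∈ ∅
  x = 10: [0↦1, 1↦3, 2↦7, 3↦2, 4↦10, 5↦9, 6↦10, 7↦2, 8↦7, 9↦3, 10↦1]  zeros at y ∈ ∅
Collecting zeros: affine points = {(0, 6)}.
Total count |C(F_11)_aff| = 1.


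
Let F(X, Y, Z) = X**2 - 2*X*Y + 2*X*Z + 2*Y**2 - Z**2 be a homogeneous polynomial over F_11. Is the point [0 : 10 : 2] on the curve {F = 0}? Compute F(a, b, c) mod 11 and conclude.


F(0,10,2) ≡ 9 (mod 11); P is NOT on the curve.

Evaluate F(0, 10, 2) term-by-term (mod 11).
  X**2 ↦ 1·0·1·1 = 0
  -2*X*Y ↦ -2·0·10·1 = 0
  2*X*Z ↦ 2·0·1·2 = 0
  2*Y**2 ↦ 2·1·100·1 = 200
  -Z**2 ↦ -1·1·1·4 = -4
Sum: F(0, 10, 2) = (0) + (0) + (0) + (200) + (-4) = 196.
Reducing mod 11: 196 ≡ 9 (mod 11).
Since F(a, b, c) ≡ 9 ≠ 0 (mod 11), P does NOT lie on the curve.


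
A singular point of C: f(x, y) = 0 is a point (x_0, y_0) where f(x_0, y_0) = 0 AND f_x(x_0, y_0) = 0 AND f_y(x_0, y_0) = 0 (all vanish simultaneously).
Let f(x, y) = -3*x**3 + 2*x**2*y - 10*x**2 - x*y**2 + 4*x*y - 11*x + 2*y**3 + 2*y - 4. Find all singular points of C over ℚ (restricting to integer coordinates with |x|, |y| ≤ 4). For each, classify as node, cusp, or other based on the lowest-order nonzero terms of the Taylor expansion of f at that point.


Singular points: {(-1, 0)}; classification: node.

Compute partial derivatives:
  f_x = -9*x**2 + 4*x*y - 20*x - y**2 + 4*y - 11.
  f_y = 2*x**2 - 2*x*y + 4*x + 6*y**2 + 2.
Scan x_0 ∈ {−4, ..., 4}. For each x_0, f_y(x_0, y) is a polynomial in y; find its integer roots y ∈ {−4, ..., 4}, then test f_x and f at those candidates.
  x = -4: f_y(-4, y) = 6*y**2 + 8*y + 18; no integer root y with |y| ≤ 4.
  x = -3: f_y(-3, y) = 6*y**2 + 6*y + 8; no integer root y with |y| ≤ 4.
  x = -2: f_y(-2, y) = 6*y**2 + 4*y + 2; no integer root y with |y| ≤ 4.
  x = -1: f_y(-1, y) = 6*y**2 + 2*y; vanishes at y ∈ {0}. (-1, 0): f_x = 0, f = 0 — SINGULAR.
  x = 0: f_y(0, y) = 6*y**2 + 2; no integer root y with |y| ≤ 4.
  x = 1: f_y(1, y) = 6*y**2 - 2*y + 8; no integer root y with |y| ≤ 4.
  x = 2: f_y(2, y) = 6*y**2 - 4*y + 18; no integer root y with |y| ≤ 4.
  x = 3: f_y(3, y) = 6*y**2 - 6*y + 32; no integer root y with |y| ≤ 4.
  x = 4: f_y(4, y) = 6*y**2 - 8*y + 50; no integer root y with |y| ≤ 4.
Only singular point on the grid: (-1, 0).
Classify: substitute x = -1 + u, y = 0 + v and expand: f = -3*u**3 + 2*u**2*v - u**2 - u*v**2 + 2*v**3 + v**2.
No constant or linear terms (consistent with a singular point). Quadratic part: -u**2 + v**2. Cubic part: -3*u**3 + 2*u**2*v - u*v**2 + 2*v**3.
The quadratic part v**2 - u**2 = (v − u)(v + u) splits into two distinct linear factors, so there are two distinct tangent lines y − 0 = ±(x − -1) — this is a node (ordinary double point).
Classification: node.


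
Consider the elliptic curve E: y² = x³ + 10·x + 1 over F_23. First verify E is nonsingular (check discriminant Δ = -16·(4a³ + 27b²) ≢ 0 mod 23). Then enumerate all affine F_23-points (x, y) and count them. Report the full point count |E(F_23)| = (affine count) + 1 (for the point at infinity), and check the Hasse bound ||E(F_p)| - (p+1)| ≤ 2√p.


Affine points = {(0, 1), (0, 22), (1, 9), (1, 14), (2, 11), (2, 12), (3, 9), (3, 14), (4, 6), (4, 17), (6, 1), (6, 22), (7, 0), (8, 8), (8, 15), (11, 4), (11, 19), (12, 3), (12, 20), (16, 5), (16, 18), (17, 1), (17, 22), (19, 9), (19, 14), (20, 6), (20, 17), (22, 6), (22, 17)}; affine count = 29; |E(F_23)| = 30.

Discriminant check: Δ ∝ 4a³ + 27b² = 4·10³ + 27·1² = 4·1000 + 27·1 ≡ 2 (mod 23). Nonzero ⇒ E is nonsingular.
For each x ∈ F_23, compute rhs = x³ + 10·x + 1 mod 23, then count y ∈ F_23 with y² ≡ rhs.
  x = 0: rhs = 1, matching y values: 1, 22 (2 points).
  x = 1: rhs = 12, matching y values: 9, 14 (2 points).
  x = 2: rhs = 6, matching y values: 11, 12 (2 points).
  x = 3: rhs = 12, matching y values: 9, 14 (2 points).
  x = 4: rhs = 13, matching y values: 6, 17 (2 points).
  x = 5: rhs = 15, matching y values: none (0 points).
  x = 6: rhs = 1, matching y values: 1, 22 (2 points).
  x = 7: rhs = 0, matching y values: 0 (1 points).
  x = 8: rhs = 18, matching y values: 8, 15 (2 points).
  x = 9: rhs = 15, matching y values: none (0 points).
  x = 10: rhs = 20, matching y values: none (0 points).
  x = 11: rhs = 16, matching y values: 4, 19 (2 points).
  x = 12: rhs = 9, matching y values: 3, 20 (2 points).
  x = 13: rhs = 5, matching y values: none (0 points).
  x = 14: rhs = 10, matching y values: none (0 points).
  x = 15: rhs = 7, matching y values: none (0 points).
  x = 16: rhs = 2, matching y values: 5, 18 (2 points).
  x = 17: rhs = 1, matching y values: 1, 22 (2 points).
  x = 18: rhs = 10, matching y values: none (0 points).
  x = 19: rhs = 12, matching y values: 9, 14 (2 points).
  x = 20: rhs = 13, matching y values: 6, 17 (2 points).
  x = 21: rhs = 19, matching y values: none (0 points).
  x = 22: rhs = 13, matching y values: 6, 17 (2 points).
Total affine count: 29.
Full point count |E(F_23)| = 29 + 1 = 30.
Hasse bound: |30 − (23+1)| = |6| = 6 ≤ 2√23 ≈ 9.5917 ✓.


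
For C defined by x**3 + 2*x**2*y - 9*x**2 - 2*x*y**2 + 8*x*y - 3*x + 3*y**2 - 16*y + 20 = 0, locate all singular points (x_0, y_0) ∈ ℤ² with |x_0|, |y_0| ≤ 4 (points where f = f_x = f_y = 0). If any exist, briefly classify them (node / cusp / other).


Singular points: {(1, 3)}; classification: cusp.

Compute partial derivatives:
  f_x = 3*x**2 + 4*x*y - 18*x - 2*y**2 + 8*y - 3.
  f_y = 2*x**2 - 4*x*y + 8*x + 6*y - 16.
Scan x_0 ∈ {−4, ..., 4}. For each x_0, f_y(x_0, y) is a polynomial in y; find its integer roots y ∈ {−4, ..., 4}, then test f_x and f at those candidates.
  x = -4: f_y(-4, y) = 22*y - 16; no integer root y with |y| ≤ 4.
  x = -3: f_y(-3, y) = 18*y - 22; no integer root y with |y| ≤ 4.
  x = -2: f_y(-2, y) = 14*y - 24; no integer root y with |y| ≤ 4.
  x = -1: f_y(-1, y) = 10*y - 22; no integer root y with |y| ≤ 4.
  x = 0: f_y(0, y) = 6*y - 16; no integer root y with |y| ≤ 4.
  x = 1: f_y(1, y) = 2*y - 6; vanishes at y ∈ {3}. (1, 3): f_x = 0, f = 0 — SINGULAR.
  x = 2: f_y(2, y) = 8 - 2*y; vanishes at y ∈ {4}. (2, 4): f_x = 5 ≠ 0.
  x = 3: f_y(3, y) = 26 - 6*y; no integer root y with |y| ≤ 4.
  x = 4: f_y(4, y) = 48 - 10*y; no integer root y with |y| ≤ 4.
Only singular point on the grid: (1, 3).
Classify: substitute x = 1 + u, y = 3 + v and expand: f = u**3 + 2*u**2*v - 2*u*v**2 + v**2.
No constant or linear terms (consistent with a singular point). Quadratic part: v**2. Cubic part: u**3 + 2*u**2*v - 2*u*v**2.
The quadratic part v**2 is a perfect square, so there is a single (double) tangent line v = 0, i.e. y = 3. Restricting the cubic part to that line (v = 0) leaves u**3 ≠ 0, so f is not divisible by v and the branch is v² ≈ -u**3 to lowest order — this is a cusp.
Classification: cusp.


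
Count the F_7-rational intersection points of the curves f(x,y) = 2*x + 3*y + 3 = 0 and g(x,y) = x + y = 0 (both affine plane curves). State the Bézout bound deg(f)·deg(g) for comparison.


Common zeros: {(3, 4)}; count = 1; Bézout bound = 1.

deg(f) = 1, deg(g) = 1, so Bézout bound = 1.
Scan x ∈ F_7. For each x, list the y ∈ F_7 with f(x, y) ≡ 0 and those with g(x, y) ≡ 0 (mod 7); the common zeros in that column are the intersection.
  x = 0: f ≡ 0 at y ∈ {6}; g ≡ 0 at y ∈ {0}; common: ∅.
  x = 1: f ≡ 0 at y ∈ {3}; g ≡ 0 at y ∈ {6}; common: ∅.
  x = 2: f ≡ 0 at y ∈ {0}; g ≡ 0 at y ∈ {5}; common: ∅.
  x = 3: f ≡ 0 at y ∈ {4}; g ≡ 0 at y ∈ {4}; common: {4}.
  x = 4: f ≡ 0 at y ∈ {1}; g ≡ 0 at y ∈ {3}; common: ∅.
  x = 5: f ≡ 0 at y ∈ {5}; g ≡ 0 at y ∈ {2}; common: ∅.
  x = 6: f ≡ 0 at y ∈ {2}; g ≡ 0 at y ∈ {1}; common: ∅.
Collecting: common zeros = {(3, 4)}, so the count is 1.
Comparison with the Bézout bound: 1 ≤ 1 = deg(f)·deg(g), as expected for curves with no common component (the bound is attained).


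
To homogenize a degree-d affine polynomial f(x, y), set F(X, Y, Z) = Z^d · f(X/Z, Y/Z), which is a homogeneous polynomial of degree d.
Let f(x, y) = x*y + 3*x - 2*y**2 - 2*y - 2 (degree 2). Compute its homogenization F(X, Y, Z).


F(X, Y, Z) = X*Y + 3*X*Z - 2*Y**2 - 2*Y*Z - 2*Z**2

deg(f) = 2.
Substitute x = X/Z, y = Y/Z into f, then multiply by Z^2.
  monomial 1·x^1·y^1 ↦ 1·X^1·Y^1·Z^0.
  monomial 3·x^1·y^0 ↦ 3·X^1·Y^0·Z^1.
  monomial -2·x^0·y^2 ↦ -2·X^0·Y^2·Z^0.
  monomial -2·x^0·y^1 ↦ -2·X^0·Y^1·Z^1.
  monomial -2·x^0·y^0 ↦ -2·X^0·Y^0·Z^2.
Collecting: F(X, Y, Z) = X*Y + 3*X*Z - 2*Y**2 - 2*Y*Z - 2*Z**2.


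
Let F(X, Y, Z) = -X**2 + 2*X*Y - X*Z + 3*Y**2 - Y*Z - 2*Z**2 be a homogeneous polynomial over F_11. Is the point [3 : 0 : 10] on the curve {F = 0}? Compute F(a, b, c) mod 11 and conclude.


F(3,0,10) ≡ 3 (mod 11); P is NOT on the curve.

Evaluate F(3, 0, 10) term-by-term (mod 11).
  -X**2 ↦ -1·9·1·1 = -9
  2*X*Y ↦ 2·3·0·1 = 0
  -X*Z ↦ -1·3·1·10 = -30
  3*Y**2 ↦ 3·1·0·1 = 0
  -Y*Z ↦ -1·1·0·10 = 0
  -2*Z**2 ↦ -2·1·1·100 = -200
Sum: F(3, 0, 10) = (-9) + (0) + (-30) + (0) + (0) + (-200) = -239.
Reducing mod 11: -239 ≡ 3 (mod 11).
Since F(a, b, c) ≡ 3 ≠ 0 (mod 11), P does NOT lie on the curve.


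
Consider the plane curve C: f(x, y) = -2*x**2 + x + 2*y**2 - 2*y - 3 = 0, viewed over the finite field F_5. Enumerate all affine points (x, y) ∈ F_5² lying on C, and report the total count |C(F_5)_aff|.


Affine F_5-points: {(1, 2), (1, 4), (2, 2), (2, 4)}; count = 4.

For each of the 25 pairs (x, y) ∈ F_5², evaluate f(x, y) mod 5. Record the zeros.
  x = 0: [0↦2, 1↦2, 2↦1, 3↦4, 4↦1]  zeros at y ∈ ∅
  x = 1: [0↦1, 1↦1, 2↦0, 3↦3, 4↦0]  zeros at y ∈ {2, 4}
  x = 2: [0↦1, 1↦1, 2↦0, 3↦3, 4↦0]  zeros at y ∈ {2, 4}
  x = 3: [0↦2, 1↦2, 2↦1, 3↦4, 4↦1]  zeros at y ∈ ∅
  x = 4: [0↦4, 1↦4, 2↦3, 3↦1, 4↦3]  zeros at y ∈ ∅
Collecting zeros: affine points = {(1, 2), (1, 4), (2, 2), (2, 4)}.
Total count |C(F_5)_aff| = 4.


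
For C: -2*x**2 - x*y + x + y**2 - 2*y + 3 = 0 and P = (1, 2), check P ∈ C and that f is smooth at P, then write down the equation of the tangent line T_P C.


Tangent line at P: -5*x + y + 3 = 0.

Step 1: f(1, 2) = 0, so P lies on C.
Step 2: partial derivatives
  f_x(x, y) = -4*x - y + 1, f_y(x, y) = -x + 2*y - 2.
  f_x(P) = -5, f_y(P) = 1 (gradient nonzero, so P is smooth).
Step 3: tangent line at P: -5·(x − 1) + 1·(y − 2) = 0.
Expanding: -5*x + y + 3 = 0.


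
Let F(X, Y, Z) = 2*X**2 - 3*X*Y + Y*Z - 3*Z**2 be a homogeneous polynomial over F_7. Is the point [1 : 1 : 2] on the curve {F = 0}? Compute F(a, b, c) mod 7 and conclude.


F(1,1,2) ≡ 3 (mod 7); P is NOT on the curve.

Evaluate F(1, 1, 2) term-by-term (mod 7).
  2*X**2 ↦ 2·1·1·1 = 2
  -3*X*Y ↦ -3·1·1·1 = -3
  Y*Z ↦ 1·1·1·2 = 2
  -3*Z**2 ↦ -3·1·1·4 = -12
Sum: F(1, 1, 2) = (2) + (-3) + (2) + (-12) = -11.
Reducing mod 7: -11 ≡ 3 (mod 7).
Since F(a, b, c) ≡ 3 ≠ 0 (mod 7), P does NOT lie on the curve.


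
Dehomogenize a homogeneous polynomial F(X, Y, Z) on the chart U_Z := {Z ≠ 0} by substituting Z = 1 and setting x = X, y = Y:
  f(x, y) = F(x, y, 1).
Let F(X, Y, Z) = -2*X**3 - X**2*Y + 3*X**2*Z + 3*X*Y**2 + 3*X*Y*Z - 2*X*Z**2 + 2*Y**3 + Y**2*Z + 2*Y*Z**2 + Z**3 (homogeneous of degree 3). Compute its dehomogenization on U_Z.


f(x, y) = -2*x**3 - x**2*y + 3*x**2 + 3*x*y**2 + 3*x*y - 2*x + 2*y**3 + y**2 + 2*y + 1

On U_Z we set Z = 1. Each monomial c·X^i·Y^j·Z^k in F becomes c·x^i·y^j·1^k = c·x^i·y^j.
Substituting Z = 1: F(X, Y, 1) = -2*x**3 - x**2*y + 3*x**2 + 3*x*y**2 + 3*x*y - 2*x + 2*y**3 + y**2 + 2*y + 1.
Note: deg(f) ≤ deg(F) = 3; strict inequality happens when F is divisible by Z (lost terms).


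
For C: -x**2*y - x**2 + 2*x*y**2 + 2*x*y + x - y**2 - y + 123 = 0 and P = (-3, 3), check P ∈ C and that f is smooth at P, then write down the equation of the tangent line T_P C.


Tangent line at P: 49*x - 58*y + 321 = 0.

Step 1: f(-3, 3) = 0, so P lies on C.
Step 2: partial derivatives
  f_x(x, y) = -2*x*y - 2*x + 2*y**2 + 2*y + 1, f_y(x, y) = -x**2 + 4*x*y + 2*x - 2*y - 1.
  f_x(P) = 49, f_y(P) = -58 (gradient nonzero, so P is smooth).
Step 3: tangent line at P: 49·(x − -3) + -58·(y − 3) = 0.
Expanding: 49*x - 58*y + 321 = 0.


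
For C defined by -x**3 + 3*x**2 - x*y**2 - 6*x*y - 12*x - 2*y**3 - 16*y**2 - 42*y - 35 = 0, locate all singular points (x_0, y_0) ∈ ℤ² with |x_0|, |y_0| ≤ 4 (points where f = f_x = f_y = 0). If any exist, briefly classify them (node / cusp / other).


Singular points: {(1, -3)}; classification: cusp.

Compute partial derivatives:
  f_x = -3*x**2 + 6*x - y**2 - 6*y - 12.
  f_y = -2*x*y - 6*x - 6*y**2 - 32*y - 42.
Scan x_0 ∈ {−4, ..., 4}. For each x_0, f_y(x_0, y) is a polynomial in y; find its integer roots y ∈ {−4, ..., 4}, then test f_x and f at those candidates.
  x = -4: f_y(-4, y) = -6*y**2 - 24*y - 18; vanishes at y ∈ {-3, -1}. (-4, -3): f_x = -75 ≠ 0; (-4, -1): f_x = -79 ≠ 0.
  x = -3: f_y(-3, y) = -6*y**2 - 26*y - 24; vanishes at y ∈ {-3}. (-3, -3): f_x = -48 ≠ 0.
  x = -2: f_y(-2, y) = -6*y**2 - 28*y - 30; vanishes at y ∈ {-3}. (-2, -3): f_x = -27 ≠ 0.
  x = -1: f_y(-1, y) = -6*y**2 - 30*y - 36; vanishes at y ∈ {-3, -2}. (-1, -3): f_x = -12 ≠ 0; (-1, -2): f_x = -13 ≠ 0.
  x = 0: f_y(0, y) = -6*y**2 - 32*y - 42; vanishes at y ∈ {-3}. (0, -3): f_x = -3 ≠ 0.
  x = 1: f_y(1, y) = -6*y**2 - 34*y - 48; vanishes at y ∈ {-3}. (1, -3): f_x = 0, f = 0 — SINGULAR.
  x = 2: f_y(2, y) = -6*y**2 - 36*y - 54; vanishes at y ∈ {-3}. (2, -3): f_x = -3 ≠ 0.
  x = 3: f_y(3, y) = -6*y**2 - 38*y - 60; vanishes at y ∈ {-3}. (3, -3): f_x = -12 ≠ 0.
  x = 4: f_y(4, y) = -6*y**2 - 40*y - 66; vanishes at y ∈ {-3}. (4, -3): f_x = -27 ≠ 0.
Only singular point on the grid: (1, -3).
Classify: substitute x = 1 + u, y = -3 + v and expand: f = -u**3 - u*v**2 - 2*v**3 + v**2.
No constant or linear terms (consistent with a singular point). Quadratic part: v**2. Cubic part: -u**3 - u*v**2 - 2*v**3.
The quadratic part v**2 is a perfect square, so there is a single (double) tangent line v = 0, i.e. y = -3. Restricting the cubic part to that line (v = 0) leaves -u**3 ≠ 0, so f is not divisible by v and the branch is v² ≈ u**3 to lowest order — this is a cusp.
Classification: cusp.


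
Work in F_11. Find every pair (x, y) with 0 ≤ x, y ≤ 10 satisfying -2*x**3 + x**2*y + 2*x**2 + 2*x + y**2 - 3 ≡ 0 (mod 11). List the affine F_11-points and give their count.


Affine F_11-points: {(0, 5), (0, 6), (1, 3), (1, 7), (2, 9), (3, 0), (3, 2), (4, 2), (4, 4), (5, 4), (6, 2), (6, 6), (7, 8), (7, 9), (8, 3), (8, 10), (9, 1), (9, 6), (10, 3), (10, 7)}; count = 20.

For each of the 121 pairs (x, y) ∈ F_11², evaluate f(x, y) mod 11. Record the zeros.
  x = 0: [0↦8, 1↦9, 2↦1, 3↦6, 4↦2, 5↦0, 6↦0, 7↦2, 8↦6, 9↦1, 10↦9]  zeros at y ∈ {5, 6}
  x = 1: [0↦10, 1↦1, 2↦5, 3↦0, 4↦8, 5↦7, 6↦8, 7↦0, 8↦5, 9↦1, 10↦10]  zeros at y ∈ {3, 7}
  x = 2: [0↦4, 1↦9, 2↦5, 3↦3, 4↦3, 5↦5, 6↦9, 7↦4, 8↦1, 9↦0, 10↦1]  zeros at y ∈ {9}
  x = 3: [0↦0, 1↦10, 2↦0, 3↦3, 4↦8, 5↦4, 6↦2, 7↦2, 8↦4, 9↦8, 10↦3]  zeros at y ∈ {0, 2}
  x = 4: [0↦8, 1↦3, 2↦0, 3↦10, 4↦0, 5↦3, 6↦8, 7↦4, 8↦2, 9↦2, 10↦4]  zeros at y ∈ {2, 4}
  x = 5: [0↦5, 1↦9, 2↦4, 3↦1, 4↦0, 5↦1, 6↦4, 7↦9, 8↦5, 9↦3, 10↦3]  zeros at y ∈ {4}
  x = 6: [0↦1, 1↦5, 2↦0, 3↦8, 4↦7, 5↦8, 6↦0, 7↦5, 8↦1, 9↦10, 10↦10]  zeros at y ∈ {2, 6}
  x = 7: [0↦6, 1↦1, 2↦9, 3↦8, 4↦9, 5↦1, 6↦6, 7↦2, 8↦0, 9↦0, 10↦2]  zeros at y ∈ {8, 9}
  x = 8: [0↦8, 1↦7, 2↦8, 3↦0, 4↦5, 5↦1, 6↦10, 7↦10, 8↦1, 9↦5, 10↦0]  zeros at y ∈ {3, 10}
  x = 9: [0↦6, 1↦0, 2↦7, 3↦5, 4↦5, 5↦7, 6↦0, 7↦6, 8↦3, 9↦2, 10↦3]  zeros at y ∈ {1, 6}
  x = 10: [0↦10, 1↦1, 2↦5, 3↦0, 4↦8, 5↦7, 6↦8, 7↦0, 8↦5, 9↦1, 10↦10]  zeros at y ∈ {3, 7}
Collecting zeros: affine points = {(0, 5), (0, 6), (1, 3), (1, 7), (2, 9), (3, 0), (3, 2), (4, 2), (4, 4), (5, 4), (6, 2), (6, 6), (7, 8), (7, 9), (8, 3), (8, 10), (9, 1), (9, 6), (10, 3), (10, 7)}.
Total count |C(F_11)_aff| = 20.


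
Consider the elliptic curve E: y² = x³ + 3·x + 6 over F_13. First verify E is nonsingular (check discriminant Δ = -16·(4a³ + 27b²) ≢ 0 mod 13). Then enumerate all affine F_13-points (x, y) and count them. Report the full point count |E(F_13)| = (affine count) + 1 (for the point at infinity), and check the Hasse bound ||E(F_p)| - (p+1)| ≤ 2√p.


Affine points = {(1, 6), (1, 7), (3, 4), (3, 9), (4, 2), (4, 11), (5, 4), (5, 9), (8, 3), (8, 10), (10, 3), (10, 10)}; affine count = 12; |E(F_13)| = 13.

Discriminant check: Δ ∝ 4a³ + 27b² = 4·3³ + 27·6² = 4·27 + 27·36 ≡ 1 (mod 13). Nonzero ⇒ E is nonsingular.
For each x ∈ F_13, compute rhs = x³ + 3·x + 6 mod 13, then count y ∈ F_13 with y² ≡ rhs.
  x = 0: rhs = 6, matching y values: none (0 points).
  x = 1: rhs = 10, matching y values: 6, 7 (2 points).
  x = 2: rhs = 7, matching y values: none (0 points).
  x = 3: rhs = 3, matching y values: 4, 9 (2 points).
  x = 4: rhs = 4, matching y values: 2, 11 (2 points).
  x = 5: rhs = 3, matching y values: 4, 9 (2 points).
  x = 6: rhs = 6, matching y values: none (0 points).
  x = 7: rhs = 6, matching y values: none (0 points).
  x = 8: rhs = 9, matching y values: 3, 10 (2 points).
  x = 9: rhs = 8, matching y values: none (0 points).
  x = 10: rhs = 9, matching y values: 3, 10 (2 points).
  x = 11: rhs = 5, matching y values: none (0 points).
  x = 12: rhs = 2, matching y values: none (0 points).
Total affine count: 12.
Full point count |E(F_13)| = 12 + 1 = 13.
Hasse bound: |13 − (13+1)| = |-1| = 1 ≤ 2√13 ≈ 7.2111 ✓.


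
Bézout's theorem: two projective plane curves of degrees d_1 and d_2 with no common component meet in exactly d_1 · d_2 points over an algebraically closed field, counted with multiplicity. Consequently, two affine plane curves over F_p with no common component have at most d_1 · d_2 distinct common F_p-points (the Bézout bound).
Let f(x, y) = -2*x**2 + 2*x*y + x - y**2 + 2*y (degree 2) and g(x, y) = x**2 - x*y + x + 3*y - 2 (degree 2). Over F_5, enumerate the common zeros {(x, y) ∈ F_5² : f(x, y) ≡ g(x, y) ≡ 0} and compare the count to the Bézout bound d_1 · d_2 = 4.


Common zeros: {(3, 0), (3, 3)}; count = 2; Bézout bound = 4.

deg(f) = 2, deg(g) = 2, so Bézout bound = 4.
Scan x ∈ F_5. For each x, list the y ∈ F_5 with f(x, y) ≡ 0 and those with g(x, y) ≡ 0 (mod 5); the common zeros in that column are the intersection.
  x = 0: f ≡ 0 at y ∈ {0, 2}; g ≡ 0 at y ∈ {4}; common: ∅.
  x = 1: f ≡ 0 at y ∈ ∅; g ≡ 0 at y ∈ {0}; common: ∅.
  x = 2: f ≡ 0 at y ∈ ∅; g ≡ 0 at y ∈ {1}; common: ∅.
  x = 3: f ≡ 0 at y ∈ {0, 3}; g ≡ 0 at y ∈ {0, 1, 2, 3, 4}; common: {0, 3}.
  x = 4: f ≡ 0 at y ∈ ∅; g ≡ 0 at y ∈ {3}; common: ∅.
Collecting: common zeros = {(3, 0), (3, 3)}, so the count is 2.
Comparison with the Bézout bound: 2 ≤ 4 = deg(f)·deg(g), as expected for curves with no common component (the affine F_5-count falls short of the bound because intersections may lie at infinity, over extension fields, or carry multiplicity).


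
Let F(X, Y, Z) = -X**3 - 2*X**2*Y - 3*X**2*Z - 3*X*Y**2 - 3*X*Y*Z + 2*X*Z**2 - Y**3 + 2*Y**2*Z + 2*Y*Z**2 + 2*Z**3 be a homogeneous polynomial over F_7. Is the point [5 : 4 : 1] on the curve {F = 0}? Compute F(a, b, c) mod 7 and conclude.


F(5,4,1) ≡ 2 (mod 7); P is NOT on the curve.

Evaluate F(5, 4, 1) term-by-term (mod 7).
  -X**3 ↦ -1·125·1·1 = -125
  -2*X**2*Y ↦ -2·25·4·1 = -200
  -3*X**2*Z ↦ -3·25·1·1 = -75
  -3*X*Y**2 ↦ -3·5·16·1 = -240
  -3*X*Y*Z ↦ -3·5·4·1 = -60
  2*X*Z**2 ↦ 2·5·1·1 = 10
  -Y**3 ↦ -1·1·64·1 = -64
  2*Y**2*Z ↦ 2·1·16·1 = 32
  2*Y*Z**2 ↦ 2·1·4·1 = 8
  2*Z**3 ↦ 2·1·1·1 = 2
Sum: F(5, 4, 1) = (-125) + (-200) + (-75) + (-240) + (-60) + (10) + (-64) + (32) + (8) + (2) = -712.
Reducing mod 7: -712 ≡ 2 (mod 7).
Since F(a, b, c) ≡ 2 ≠ 0 (mod 7), P does NOT lie on the curve.


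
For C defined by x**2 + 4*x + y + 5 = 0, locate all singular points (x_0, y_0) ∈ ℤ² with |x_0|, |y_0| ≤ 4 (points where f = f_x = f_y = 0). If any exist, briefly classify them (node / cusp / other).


No singular points in the scanned grid; C is smooth there.

Compute partial derivatives:
  f_x = 2*x + 4.
  f_y = 1.
f_y = 1 is a nonzero constant, so f_y never vanishes: no point (x, y) can satisfy f = f_x = f_y = 0. In particular no (x, y) ∈ {−4, ..., 4}² is singular; the curve is smooth.


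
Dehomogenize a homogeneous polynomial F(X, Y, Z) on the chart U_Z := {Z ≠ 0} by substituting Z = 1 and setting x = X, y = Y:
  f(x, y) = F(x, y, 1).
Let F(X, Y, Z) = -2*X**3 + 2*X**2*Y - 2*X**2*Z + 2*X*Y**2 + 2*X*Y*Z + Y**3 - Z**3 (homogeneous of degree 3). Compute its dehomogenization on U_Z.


f(x, y) = -2*x**3 + 2*x**2*y - 2*x**2 + 2*x*y**2 + 2*x*y + y**3 - 1

On U_Z we set Z = 1. Each monomial c·X^i·Y^j·Z^k in F becomes c·x^i·y^j·1^k = c·x^i·y^j.
Substituting Z = 1: F(X, Y, 1) = -2*x**3 + 2*x**2*y - 2*x**2 + 2*x*y**2 + 2*x*y + y**3 - 1.
Note: deg(f) ≤ deg(F) = 3; strict inequality happens when F is divisible by Z (lost terms).


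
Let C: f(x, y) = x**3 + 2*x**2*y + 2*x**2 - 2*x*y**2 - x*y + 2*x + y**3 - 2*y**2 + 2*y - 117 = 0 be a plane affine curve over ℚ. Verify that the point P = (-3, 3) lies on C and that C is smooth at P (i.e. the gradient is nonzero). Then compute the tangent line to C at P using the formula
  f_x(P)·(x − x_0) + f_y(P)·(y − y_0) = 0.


Tangent line at P: -40*x + 74*y - 342 = 0.

Step 1: f(-3, 3) = 0, so P lies on C.
Step 2: partial derivatives
  f_x(x, y) = 3*x**2 + 4*x*y + 4*x - 2*y**2 - y + 2, f_y(x, y) = 2*x**2 - 4*x*y - x + 3*y**2 - 4*y + 2.
  f_x(P) = -40, f_y(P) = 74 (gradient nonzero, so P is smooth).
Step 3: tangent line at P: -40·(x − -3) + 74·(y − 3) = 0.
Expanding: -40*x + 74*y - 342 = 0.


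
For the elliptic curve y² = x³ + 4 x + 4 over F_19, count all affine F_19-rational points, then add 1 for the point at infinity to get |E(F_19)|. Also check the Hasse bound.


Affine points = {(0, 2), (0, 17), (1, 3), (1, 16), (2, 1), (2, 18), (3, 9), (3, 10), (5, 4), (5, 15), (6, 4), (6, 15), (8, 4), (8, 15), (9, 3), (9, 16), (11, 7), (11, 12), (13, 7), (13, 12), (14, 7), (14, 12), (15, 0), (17, 8), (17, 11)}; affine count = 25; |E(F_19)| = 26.

Discriminant check: Δ ∝ 4a³ + 27b² = 4·4³ + 27·4² = 4·64 + 27·16 ≡ 4 (mod 19). Nonzero ⇒ E is nonsingular.
For each x ∈ F_19, compute rhs = x³ + 4·x + 4 mod 19, then count y ∈ F_19 with y² ≡ rhs.
  x = 0: rhs = 4, matching y values: 2, 17 (2 points).
  x = 1: rhs = 9, matching y values: 3, 16 (2 points).
  x = 2: rhs = 1, matching y values: 1, 18 (2 points).
  x = 3: rhs = 5, matching y values: 9, 10 (2 points).
  x = 4: rhs = 8, matching y values: none (0 points).
  x = 5: rhs = 16, matching y values: 4, 15 (2 points).
  x = 6: rhs = 16, matching y values: 4, 15 (2 points).
  x = 7: rhs = 14, matching y values: none (0 points).
  x = 8: rhs = 16, matching y values: 4, 15 (2 points).
  x = 9: rhs = 9, matching y values: 3, 16 (2 points).
  x = 10: rhs = 18, matching y values: none (0 points).
  x = 11: rhs = 11, matching y values: 7, 12 (2 points).
  x = 12: rhs = 13, matching y values: none (0 points).
  x = 13: rhs = 11, matching y values: 7, 12 (2 points).
  x = 14: rhs = 11, matching y values: 7, 12 (2 points).
  x = 15: rhs = 0, matching y values: 0 (1 points).
  x = 16: rhs = 3, matching y values: none (0 points).
  x = 17: rhs = 7, matching y values: 8, 11 (2 points).
  x = 18: rhs = 18, matching y values: none (0 points).
Total affine count: 25.
Full point count |E(F_19)| = 25 + 1 = 26.
Hasse bound: |26 − (19+1)| = |6| = 6 ≤ 2√19 ≈ 8.7178 ✓.


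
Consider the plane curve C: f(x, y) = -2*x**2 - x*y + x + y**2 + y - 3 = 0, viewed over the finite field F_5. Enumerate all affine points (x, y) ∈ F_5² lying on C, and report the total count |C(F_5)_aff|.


Affine F_5-points: {(1, 2), (1, 3), (3, 3), (3, 4)}; count = 4.

For each of the 25 pairs (x, y) ∈ F_5², evaluate f(x, y) mod 5. Record the zeros.
  x = 0: [0↦2, 1↦4, 2↦3, 3↦4, 4↦2]  zeros at y ∈ ∅
  x = 1: [0↦1, 1↦2, 2↦0, 3↦0, 4↦2]  zeros at y ∈ {2, 3}
  x = 2: [0↦1, 1↦1, 2↦3, 3↦2, 4↦3]  zeros at y ∈ ∅
  x = 3: [0↦2, 1↦1, 2↦2, 3↦0, 4↦0]  zeros at y ∈ {3, 4}
  x = 4: [0↦4, 1↦2, 2↦2, 3↦4, 4↦3]  zeros at y ∈ ∅
Collecting zeros: affine points = {(1, 2), (1, 3), (3, 3), (3, 4)}.
Total count |C(F_5)_aff| = 4.


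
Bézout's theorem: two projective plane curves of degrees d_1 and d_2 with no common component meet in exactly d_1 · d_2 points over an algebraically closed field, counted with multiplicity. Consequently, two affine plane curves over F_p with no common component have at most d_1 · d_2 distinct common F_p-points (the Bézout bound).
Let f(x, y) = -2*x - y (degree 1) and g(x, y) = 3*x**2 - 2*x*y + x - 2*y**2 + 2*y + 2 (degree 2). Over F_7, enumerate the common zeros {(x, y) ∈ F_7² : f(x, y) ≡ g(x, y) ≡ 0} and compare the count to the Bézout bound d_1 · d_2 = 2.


Common zeros: ∅; count = 0; Bézout bound = 2.

deg(f) = 1, deg(g) = 2, so Bézout bound = 2.
Scan x ∈ F_7. For each x, list the y ∈ F_7 with f(x, y) ≡ 0 and those with g(x, y) ≡ 0 (mod 7); the common zeros in that column are the intersection.
  x = 0: f ≡ 0 at y ∈ {0}; g ≡ 0 at y ∈ ∅; common: ∅.
  x = 1: f ≡ 0 at y ∈ {5}; g ≡ 0 at y ∈ ∅; common: ∅.
  x = 2: f ≡ 0 at y ∈ {3}; g ≡ 0 at y ∈ ∅; common: ∅.
  x = 3: f ≡ 0 at y ∈ {1}; g ≡ 0 at y ∈ ∅; common: ∅.
  x = 4: f ≡ 0 at y ∈ {6}; g ≡ 0 at y ∈ ∅; common: ∅.
  x = 5: f ≡ 0 at y ∈ {4}; g ≡ 0 at y ∈ ∅; common: ∅.
  x = 6: f ≡ 0 at y ∈ {2}; g ≡ 0 at y ∈ ∅; common: ∅.
Collecting: common zeros = ∅, so the count is 0.
Comparison with the Bézout bound: 0 ≤ 2 = deg(f)·deg(g), as expected for curves with no common component (the affine F_7-count falls short of the bound because intersections may lie at infinity, over extension fields, or carry multiplicity).


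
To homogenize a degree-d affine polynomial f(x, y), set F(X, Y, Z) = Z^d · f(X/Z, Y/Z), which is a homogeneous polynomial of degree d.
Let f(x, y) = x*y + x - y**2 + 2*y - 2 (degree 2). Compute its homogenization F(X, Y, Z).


F(X, Y, Z) = X*Y + X*Z - Y**2 + 2*Y*Z - 2*Z**2

deg(f) = 2.
Substitute x = X/Z, y = Y/Z into f, then multiply by Z^2.
  monomial 1·x^1·y^1 ↦ 1·X^1·Y^1·Z^0.
  monomial 1·x^1·y^0 ↦ 1·X^1·Y^0·Z^1.
  monomial -1·x^0·y^2 ↦ -1·X^0·Y^2·Z^0.
  monomial 2·x^0·y^1 ↦ 2·X^0·Y^1·Z^1.
  monomial -2·x^0·y^0 ↦ -2·X^0·Y^0·Z^2.
Collecting: F(X, Y, Z) = X*Y + X*Z - Y**2 + 2*Y*Z - 2*Z**2.


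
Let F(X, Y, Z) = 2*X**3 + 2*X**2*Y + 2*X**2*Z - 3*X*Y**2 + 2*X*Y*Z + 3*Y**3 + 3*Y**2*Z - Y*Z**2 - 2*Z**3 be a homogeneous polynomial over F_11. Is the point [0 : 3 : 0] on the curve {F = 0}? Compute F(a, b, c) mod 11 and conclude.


F(0,3,0) ≡ 4 (mod 11); P is NOT on the curve.

Evaluate F(0, 3, 0) term-by-term (mod 11).
  2*X**3 ↦ 2·0·1·1 = 0
  2*X**2*Y ↦ 2·0·3·1 = 0
  2*X**2*Z ↦ 2·0·1·0 = 0
  -3*X*Y**2 ↦ -3·0·9·1 = 0
  2*X*Y*Z ↦ 2·0·3·0 = 0
  3*Y**3 ↦ 3·1·27·1 = 81
  3*Y**2*Z ↦ 3·1·9·0 = 0
  -Y*Z**2 ↦ -1·1·3·0 = 0
  -2*Z**3 ↦ -2·1·1·0 = 0
Sum: F(0, 3, 0) = (0) + (0) + (0) + (0) + (0) + (81) + (0) + (0) + (0) = 81.
Reducing mod 11: 81 ≡ 4 (mod 11).
Since F(a, b, c) ≡ 4 ≠ 0 (mod 11), P does NOT lie on the curve.


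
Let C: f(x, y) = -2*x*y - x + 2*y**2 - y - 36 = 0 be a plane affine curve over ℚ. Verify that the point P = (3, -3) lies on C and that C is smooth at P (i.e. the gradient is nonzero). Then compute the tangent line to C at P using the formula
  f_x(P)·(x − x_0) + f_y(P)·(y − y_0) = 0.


Tangent line at P: 5*x - 19*y - 72 = 0.

Step 1: f(3, -3) = 0, so P lies on C.
Step 2: partial derivatives
  f_x(x, y) = -2*y - 1, f_y(x, y) = -2*x + 4*y - 1.
  f_x(P) = 5, f_y(P) = -19 (gradient nonzero, so P is smooth).
Step 3: tangent line at P: 5·(x − 3) + -19·(y − -3) = 0.
Expanding: 5*x - 19*y - 72 = 0.


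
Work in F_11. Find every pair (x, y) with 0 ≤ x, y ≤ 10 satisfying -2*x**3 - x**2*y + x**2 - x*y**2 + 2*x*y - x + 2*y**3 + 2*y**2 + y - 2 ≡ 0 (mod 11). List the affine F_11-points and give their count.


Affine F_11-points: {(1, 8), (3, 3), (3, 5), (3, 9), (5, 7), (6, 1), (8, 3), (10, 3)}; count = 8.

For each of the 121 pairs (x, y) ∈ F_11², evaluate f(x, y) mod 11. Record the zeros.
  x = 0: [0↦9, 1↦3, 2↦2, 3↦7, 4↦8, 5↦6, 6↦2, 7↦8, 8↦3, 9↦10, 10↦8]  zeros at y ∈ ∅
  x = 1: [0↦7, 1↦1, 2↦9, 3↦10, 4↦5, 5↦6, 6↦3, 7↦8, 8↦0, 9↦2, 10↦4]  zeros at y ∈ {8}
  x = 2: [0↦6, 1↦9, 2↦2, 3↦8, 4↦6, 5↦8, 6↦4, 7↦6, 8↦4, 9↦10, 10↦3]  zeros at y ∈ ∅
  x = 3: [0↦5, 1↦4, 2↦2, 3↦0, 4↦10, 5↦0, 6↦4, 7↦1, 8↦3, 9↦0, 10↦4]  zeros at y ∈ {3, 5, 9}
  x = 4: [0↦3, 1↦7, 2↦8, 3↦7, 4↦5, 5↦3, 6↦2, 7↦3, 8↦7, 9↦4, 10↦6]  zeros at y ∈ ∅
  x = 5: [0↦10, 1↦6, 2↦8, 3↦6, 4↦1, 5↦5, 6↦8, 7↦0, 8↦4, 9↦10, 10↦8]  zeros at y ∈ {7}
  x = 6: [0↦3, 1↦0, 2↦1, 3↦7, 4↦8, 5↦5, 6↦10, 7↦2, 8↦4, 9↦6, 10↦9]  zeros at y ∈ {1}
  x = 7: [0↦3, 1↦10, 2↦8, 3↦9, 4↦3, 5↦2, 6↦7, 7↦8, 8↦6, 9↦2, 10↦8]  zeros at y ∈ ∅
  x = 8: [0↦9, 1↦2, 2↦6, 3↦0, 4↦7, 5↦6, 6↦9, 7↦6, 8↦9, 9↦8, 10↦4]  zeros at y ∈ {3}
  x = 9: [0↦9, 1↦8, 2↦5, 3↦1, 4↦8, 5↦5, 6↦4, 7↦6, 8↦1, 9↦1, 10↦7]  zeros at y ∈ ∅
  x = 10: [0↦2, 1↦5, 2↦4, 3↦0, 4↦5, 5↦9, 6↦2, 7↦7, 8↦3, 9↦2, 10↦5]  zeros at y ∈ {3}
Collecting zeros: affine points = {(1, 8), (3, 3), (3, 5), (3, 9), (5, 7), (6, 1), (8, 3), (10, 3)}.
Total count |C(F_11)_aff| = 8.


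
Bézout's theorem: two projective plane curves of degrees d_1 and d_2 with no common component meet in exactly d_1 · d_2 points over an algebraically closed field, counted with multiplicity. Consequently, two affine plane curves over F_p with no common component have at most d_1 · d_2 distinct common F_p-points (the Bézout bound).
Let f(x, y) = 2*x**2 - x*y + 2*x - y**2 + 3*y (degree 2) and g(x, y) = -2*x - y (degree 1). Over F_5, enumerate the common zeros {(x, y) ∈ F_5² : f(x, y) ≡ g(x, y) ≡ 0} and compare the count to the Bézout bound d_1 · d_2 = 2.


Common zeros: {(0, 0)}; count = 1; Bézout bound = 2.

deg(f) = 2, deg(g) = 1, so Bézout bound = 2.
Scan x ∈ F_5. For each x, list the y ∈ F_5 with f(x, y) ≡ 0 and those with g(x, y) ≡ 0 (mod 5); the common zeros in that column are the intersection.
  x = 0: f ≡ 0 at y ∈ {0, 3}; g ≡ 0 at y ∈ {0}; common: {0}.
  x = 1: f ≡ 0 at y ∈ {1}; g ≡ 0 at y ∈ {3}; common: ∅.
  x = 2: f ≡ 0 at y ∈ {2, 4}; g ≡ 0 at y ∈ {1}; common: ∅.
  x = 3: f ≡ 0 at y ∈ {2, 3}; g ≡ 0 at y ∈ {4}; common: ∅.
  x = 4: f ≡ 0 at y ∈ {0, 4}; g ≡ 0 at y ∈ {2}; common: ∅.
Collecting: common zeros = {(0, 0)}, so the count is 1.
Comparison with the Bézout bound: 1 ≤ 2 = deg(f)·deg(g), as expected for curves with no common component (the affine F_5-count falls short of the bound because intersections may lie at infinity, over extension fields, or carry multiplicity).
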